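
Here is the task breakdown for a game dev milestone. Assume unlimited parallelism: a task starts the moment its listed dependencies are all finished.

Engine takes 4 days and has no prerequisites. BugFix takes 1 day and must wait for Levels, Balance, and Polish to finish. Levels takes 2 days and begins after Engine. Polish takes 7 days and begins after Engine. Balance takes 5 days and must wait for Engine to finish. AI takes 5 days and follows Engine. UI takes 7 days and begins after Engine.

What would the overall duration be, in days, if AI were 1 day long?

12

The binding path is Engine→Polish→BugFix = 4+7+1 = 12; finish at 12 days.
AI is off the critical path — its longest chain is 9 days, giving 3 of slack.
That remains the longest chain; total 12 days.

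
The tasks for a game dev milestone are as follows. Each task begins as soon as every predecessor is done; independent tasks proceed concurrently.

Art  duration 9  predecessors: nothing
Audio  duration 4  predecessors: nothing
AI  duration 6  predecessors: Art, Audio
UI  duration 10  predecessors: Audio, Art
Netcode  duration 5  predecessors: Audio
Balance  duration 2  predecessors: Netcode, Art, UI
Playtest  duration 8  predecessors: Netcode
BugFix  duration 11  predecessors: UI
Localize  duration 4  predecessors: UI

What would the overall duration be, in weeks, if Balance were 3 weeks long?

30

The binding path is Art→UI→BugFix = 9+10+11 = 30; finish at 30 weeks.
Balance has 9 weeks of float (longest path through it is 21).
That remains the longest chain; total 30 weeks.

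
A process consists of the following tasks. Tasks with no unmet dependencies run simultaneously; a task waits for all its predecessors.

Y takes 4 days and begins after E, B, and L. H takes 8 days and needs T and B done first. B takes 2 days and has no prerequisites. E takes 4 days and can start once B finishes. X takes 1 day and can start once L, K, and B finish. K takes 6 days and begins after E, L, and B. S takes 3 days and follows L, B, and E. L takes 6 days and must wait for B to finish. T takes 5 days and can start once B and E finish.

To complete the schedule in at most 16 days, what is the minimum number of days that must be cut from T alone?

3

Current finish: 19 days; target: 16.
T is on every critical path, so each day cut from T cuts the finish by one (this holds down to a finish of 15).
Need 19 − 16 = 3 days off T → T becomes 2 days, finish becomes 16.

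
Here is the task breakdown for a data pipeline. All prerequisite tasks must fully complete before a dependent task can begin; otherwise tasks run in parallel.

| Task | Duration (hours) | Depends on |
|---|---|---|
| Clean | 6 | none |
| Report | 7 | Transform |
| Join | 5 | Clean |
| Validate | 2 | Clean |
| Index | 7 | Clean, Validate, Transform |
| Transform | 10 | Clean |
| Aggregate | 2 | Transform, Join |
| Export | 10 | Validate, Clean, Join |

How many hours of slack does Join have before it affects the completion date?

Clean→Transform→Index = 6+10+7 = 23 sets the makespan at 23 hours.
Longest path through Join: 21 hours (earliest finish 11, latest finish 13).
So Join can slip 13 − 11 = 2 hours.

2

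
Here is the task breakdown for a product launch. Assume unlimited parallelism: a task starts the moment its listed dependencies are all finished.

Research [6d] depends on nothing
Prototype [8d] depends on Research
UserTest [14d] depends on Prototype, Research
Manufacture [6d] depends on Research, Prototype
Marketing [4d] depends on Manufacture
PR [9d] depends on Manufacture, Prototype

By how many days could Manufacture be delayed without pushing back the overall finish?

The longest chain is Research→Prototype→Manufacture→PR = 6+8+6+9 = 29; overall finish 29 days.
Manufacture finishes as early as 20 and must finish by 20.
Float = 29 − 29 = 0.

0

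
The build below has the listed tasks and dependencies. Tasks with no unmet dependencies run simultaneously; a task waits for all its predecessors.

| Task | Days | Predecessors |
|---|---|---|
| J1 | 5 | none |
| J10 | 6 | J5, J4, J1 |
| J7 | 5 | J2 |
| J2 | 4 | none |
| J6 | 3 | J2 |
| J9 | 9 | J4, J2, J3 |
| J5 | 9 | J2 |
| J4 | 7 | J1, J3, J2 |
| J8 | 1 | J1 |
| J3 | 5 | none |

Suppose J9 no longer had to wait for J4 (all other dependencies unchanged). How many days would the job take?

With the dependency in place, J1→J4→J9 = 5+7+9 = 21 sets the finish at 21 days.
Without J4→J9, J9's earliest start moves from 12 to 5.
New critical path: J2→J5→J10 = 4+9+6 = 19 ⇒ 19 days.

19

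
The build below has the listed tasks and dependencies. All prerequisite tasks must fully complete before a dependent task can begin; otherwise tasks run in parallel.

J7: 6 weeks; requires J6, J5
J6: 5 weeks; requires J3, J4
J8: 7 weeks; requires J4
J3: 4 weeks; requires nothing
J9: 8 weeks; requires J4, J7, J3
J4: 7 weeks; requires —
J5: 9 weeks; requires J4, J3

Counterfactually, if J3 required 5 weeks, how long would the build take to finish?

Baseline: J4→J5→J7→J9 = 7+9+6+8 = 30 → 30 weeks.
J3 is off the critical path — its longest chain is 27 weeks, giving 3 of slack.
That remains the longest chain; total 30 weeks.

30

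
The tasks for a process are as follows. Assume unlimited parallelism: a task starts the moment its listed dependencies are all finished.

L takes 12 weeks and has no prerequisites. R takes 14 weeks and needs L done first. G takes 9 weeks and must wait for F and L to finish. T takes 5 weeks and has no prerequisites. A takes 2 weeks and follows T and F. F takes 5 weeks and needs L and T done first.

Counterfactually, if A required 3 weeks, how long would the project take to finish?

26

Baseline: L→F→G = 12+5+9 = 26 → 26 weeks.
The longest path through A is only 19 weeks, so A has float 7.
No other chain overtakes it, so the finish is 26 weeks.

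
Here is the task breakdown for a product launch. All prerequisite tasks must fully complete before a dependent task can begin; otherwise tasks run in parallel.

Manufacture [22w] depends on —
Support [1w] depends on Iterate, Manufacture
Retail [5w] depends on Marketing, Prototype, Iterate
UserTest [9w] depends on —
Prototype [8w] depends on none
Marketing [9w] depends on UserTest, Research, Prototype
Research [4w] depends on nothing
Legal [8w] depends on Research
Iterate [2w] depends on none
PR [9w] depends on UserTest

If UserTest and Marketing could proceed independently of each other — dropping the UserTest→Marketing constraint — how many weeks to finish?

23

Original critical path: UserTest→Marketing→Retail = 9+9+5 = 23 ⇒ 23 weeks.
Without UserTest→Marketing, Marketing's earliest start moves from 9 to 8.
New critical path: Manufacture→Support = 22+1 = 23 ⇒ 23 weeks.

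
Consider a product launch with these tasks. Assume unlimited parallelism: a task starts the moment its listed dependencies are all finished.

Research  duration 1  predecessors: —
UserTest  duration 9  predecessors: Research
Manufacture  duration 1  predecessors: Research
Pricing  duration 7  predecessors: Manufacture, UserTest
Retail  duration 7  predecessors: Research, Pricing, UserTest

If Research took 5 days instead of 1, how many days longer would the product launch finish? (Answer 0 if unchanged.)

Critical path before the change: Research→UserTest→Pricing→Retail = 1+9+7+7 = 24 giving 24 days.
Research lies on that path, so at 5 days the path becomes 28 days.
The critical path is still Research→UserTest→Pricing→Retail; finish is now 28 days.
Change in finish: 28 − 24 = +4 days.

4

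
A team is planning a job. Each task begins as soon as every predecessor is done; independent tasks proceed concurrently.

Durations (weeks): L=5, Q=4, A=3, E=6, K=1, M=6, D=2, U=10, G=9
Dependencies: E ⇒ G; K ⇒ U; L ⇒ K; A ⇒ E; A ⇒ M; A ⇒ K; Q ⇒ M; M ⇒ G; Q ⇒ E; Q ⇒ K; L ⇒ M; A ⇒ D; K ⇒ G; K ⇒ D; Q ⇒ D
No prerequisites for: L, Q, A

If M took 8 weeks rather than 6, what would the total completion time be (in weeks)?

Actual critical path: L→M→G = 5+6+9 = 20 ⇒ 20 weeks.
Since M is critical, the +2 change carries straight to that chain (now 22 weeks).
That remains the longest chain; total 22 weeks.

22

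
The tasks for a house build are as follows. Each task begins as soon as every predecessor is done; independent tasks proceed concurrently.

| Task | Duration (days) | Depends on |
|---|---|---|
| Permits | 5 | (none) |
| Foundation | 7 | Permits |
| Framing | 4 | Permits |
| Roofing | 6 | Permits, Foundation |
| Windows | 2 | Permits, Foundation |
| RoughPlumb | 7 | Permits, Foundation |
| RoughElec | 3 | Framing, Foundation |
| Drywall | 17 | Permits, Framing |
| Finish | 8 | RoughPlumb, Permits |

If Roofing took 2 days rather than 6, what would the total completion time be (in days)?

As given, the longest chain is Permits→Foundation→RoughPlumb→Finish = 5+7+7+8 = 27, so the finish is 27 days.
The longest path through Roofing is only 18 days, so Roofing has float 9.
The critical path is still Permits→Foundation→RoughPlumb→Finish; finish is now 27 days.

27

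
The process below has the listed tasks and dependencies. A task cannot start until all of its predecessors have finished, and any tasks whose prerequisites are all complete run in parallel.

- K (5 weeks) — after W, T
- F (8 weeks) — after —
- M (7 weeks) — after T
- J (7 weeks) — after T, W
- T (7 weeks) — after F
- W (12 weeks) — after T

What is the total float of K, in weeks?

2

F→T→W→J = 8+7+12+7 = 34 sets the makespan at 34 weeks.
The longest chain containing K totals 32 weeks.
So K can slip 34 − 32 = 2 weeks.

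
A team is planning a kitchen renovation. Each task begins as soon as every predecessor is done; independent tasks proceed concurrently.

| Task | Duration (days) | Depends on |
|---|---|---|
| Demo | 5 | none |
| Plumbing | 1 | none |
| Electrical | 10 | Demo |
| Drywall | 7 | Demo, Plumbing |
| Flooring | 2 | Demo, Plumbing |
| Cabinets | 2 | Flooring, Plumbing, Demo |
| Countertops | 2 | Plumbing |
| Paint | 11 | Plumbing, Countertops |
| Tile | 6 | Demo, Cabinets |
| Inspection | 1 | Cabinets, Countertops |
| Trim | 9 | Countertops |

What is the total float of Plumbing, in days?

1

Critical path: Demo→Electrical = 5+10 = 15, so the finish is 15 days.
Plumbing finishes as early as 1 and must finish by 2.
Float = 15 − 14 = 1.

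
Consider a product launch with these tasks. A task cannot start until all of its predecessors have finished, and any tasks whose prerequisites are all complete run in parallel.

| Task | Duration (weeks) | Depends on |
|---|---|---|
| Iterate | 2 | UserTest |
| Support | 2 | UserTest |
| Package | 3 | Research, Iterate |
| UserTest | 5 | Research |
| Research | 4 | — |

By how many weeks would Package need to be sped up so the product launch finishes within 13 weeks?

1

Current finish: 14 weeks; target: 13.
Package is on every critical path, so each week cut from Package cuts the finish by one (this holds down to a finish of 12).
Need 14 − 13 = 1 week off Package → Package becomes 2 weeks, finish becomes 13.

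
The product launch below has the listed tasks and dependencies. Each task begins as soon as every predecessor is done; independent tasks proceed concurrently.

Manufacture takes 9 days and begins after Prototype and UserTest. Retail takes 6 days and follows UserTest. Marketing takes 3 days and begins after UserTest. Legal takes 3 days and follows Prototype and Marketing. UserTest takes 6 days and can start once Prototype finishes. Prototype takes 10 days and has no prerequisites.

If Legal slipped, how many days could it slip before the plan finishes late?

3

Critical path: Prototype→UserTest→Manufacture = 10+6+9 = 25, so the finish is 25 days.
Longest path through Legal: 22 days (earliest finish 22, latest finish 25).
Slack of Legal = 22 − 19 = 3 days.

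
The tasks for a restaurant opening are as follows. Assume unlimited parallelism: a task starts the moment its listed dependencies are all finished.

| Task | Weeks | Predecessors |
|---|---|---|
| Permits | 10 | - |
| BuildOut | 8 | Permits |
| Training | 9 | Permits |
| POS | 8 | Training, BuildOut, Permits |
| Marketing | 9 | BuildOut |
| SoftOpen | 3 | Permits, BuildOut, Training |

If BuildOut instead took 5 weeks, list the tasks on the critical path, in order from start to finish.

Actual critical path: Permits→BuildOut→Marketing = 10+8+9 = 27 ⇒ 27 weeks.
BuildOut lies on that path, so at 5 weeks the path becomes 24 weeks.
New critical path: Permits→Training→POS = 10+9+8 = 27 ⇒ 27 weeks.

Permits, Training, POS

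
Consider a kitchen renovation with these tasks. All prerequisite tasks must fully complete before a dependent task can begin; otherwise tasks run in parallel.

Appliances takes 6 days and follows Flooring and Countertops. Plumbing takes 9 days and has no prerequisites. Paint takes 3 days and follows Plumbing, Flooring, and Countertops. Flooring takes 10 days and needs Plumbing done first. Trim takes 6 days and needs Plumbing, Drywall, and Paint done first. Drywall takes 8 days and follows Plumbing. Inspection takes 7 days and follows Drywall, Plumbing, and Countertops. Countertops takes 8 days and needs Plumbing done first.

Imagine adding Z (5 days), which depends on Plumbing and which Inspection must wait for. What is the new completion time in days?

Originally the kitchen renovation takes 28 days.
With Z inserted, Inspection now waits for max(Drywall, Plumbing, Countertops, Z).
New critical path: Plumbing→Flooring→Paint→Trim = 9+10+3+6 = 28 ⇒ 28 days.

28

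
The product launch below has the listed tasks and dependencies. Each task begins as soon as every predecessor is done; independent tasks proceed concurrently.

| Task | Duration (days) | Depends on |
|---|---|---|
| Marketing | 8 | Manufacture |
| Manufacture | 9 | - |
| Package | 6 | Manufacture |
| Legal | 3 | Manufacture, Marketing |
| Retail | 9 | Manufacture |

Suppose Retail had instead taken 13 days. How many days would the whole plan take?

Baseline: Manufacture→Marketing→Legal = 9+8+3 = 20 → 20 days.
Retail has 2 days of float (longest path through it is 18).
New critical path: Manufacture→Retail = 9+13 = 22 ⇒ 22 days.

22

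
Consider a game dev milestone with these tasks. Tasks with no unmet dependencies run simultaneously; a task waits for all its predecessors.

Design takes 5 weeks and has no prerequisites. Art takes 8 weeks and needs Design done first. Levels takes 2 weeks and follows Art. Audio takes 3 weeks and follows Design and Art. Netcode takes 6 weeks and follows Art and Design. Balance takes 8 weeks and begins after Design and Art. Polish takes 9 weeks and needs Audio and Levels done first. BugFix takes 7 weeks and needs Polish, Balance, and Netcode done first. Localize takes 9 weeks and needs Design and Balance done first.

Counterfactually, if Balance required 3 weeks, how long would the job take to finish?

32

Actual critical path: Design→Art→Audio→Polish→BugFix = 5+8+3+9+7 = 32 ⇒ 32 weeks.
Balance has 2 weeks of float (longest path through it is 30).
The critical path is still Design→Art→Audio→Polish→BugFix; finish is now 32 weeks.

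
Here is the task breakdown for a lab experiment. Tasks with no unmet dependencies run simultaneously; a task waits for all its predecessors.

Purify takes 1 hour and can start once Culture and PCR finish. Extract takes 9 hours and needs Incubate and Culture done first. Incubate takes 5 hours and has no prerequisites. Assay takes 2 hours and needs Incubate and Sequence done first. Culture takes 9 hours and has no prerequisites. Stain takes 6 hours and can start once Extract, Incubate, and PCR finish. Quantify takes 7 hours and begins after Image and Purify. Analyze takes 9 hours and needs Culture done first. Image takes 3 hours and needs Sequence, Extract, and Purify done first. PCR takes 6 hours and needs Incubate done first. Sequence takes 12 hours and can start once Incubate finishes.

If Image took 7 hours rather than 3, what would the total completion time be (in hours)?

Critical path before the change: Culture→Extract→Image→Quantify = 9+9+3+7 = 28 giving 28 hours.
Image lies on that path, so at 7 hours the path becomes 32 hours.
The critical path is still Culture→Extract→Image→Quantify; finish is now 32 hours.

32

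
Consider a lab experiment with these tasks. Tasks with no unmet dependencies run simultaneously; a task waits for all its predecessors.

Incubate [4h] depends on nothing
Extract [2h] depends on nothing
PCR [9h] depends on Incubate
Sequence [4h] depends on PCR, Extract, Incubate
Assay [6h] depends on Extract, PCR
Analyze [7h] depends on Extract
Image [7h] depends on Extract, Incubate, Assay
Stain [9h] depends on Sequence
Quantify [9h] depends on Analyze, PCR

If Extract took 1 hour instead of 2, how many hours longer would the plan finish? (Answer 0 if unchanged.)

0

Baseline: Incubate→PCR→Sequence→Stain = 4+9+4+9 = 26 → 26 hours.
The longest path through Extract is only 18 hours, so Extract has float 8.
The critical path is still Incubate→PCR→Sequence→Stain; finish is now 26 hours.
Change in finish: 26 − 26 = +0 hours.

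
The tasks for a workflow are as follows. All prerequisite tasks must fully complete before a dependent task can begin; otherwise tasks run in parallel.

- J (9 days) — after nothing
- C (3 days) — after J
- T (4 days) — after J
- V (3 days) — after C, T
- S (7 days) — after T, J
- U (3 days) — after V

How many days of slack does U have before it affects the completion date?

1

Critical path: J→T→S = 9+4+7 = 20, so the finish is 20 days.
Longest path through U: 19 days (earliest finish 19, latest finish 20).
So U can slip 20 − 19 = 1 day.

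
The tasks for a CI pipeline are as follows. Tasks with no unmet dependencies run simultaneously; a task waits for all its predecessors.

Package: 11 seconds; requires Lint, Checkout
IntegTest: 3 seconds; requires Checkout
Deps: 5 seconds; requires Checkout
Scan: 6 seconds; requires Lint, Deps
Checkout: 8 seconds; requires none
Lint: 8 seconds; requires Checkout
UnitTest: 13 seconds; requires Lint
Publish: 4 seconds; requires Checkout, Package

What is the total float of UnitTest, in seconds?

2

The longest chain is Checkout→Lint→Package→Publish = 8+8+11+4 = 31; overall finish 31 seconds.
Longest path through UnitTest: 29 seconds (earliest finish 29, latest finish 31).
Float = 31 − 29 = 2.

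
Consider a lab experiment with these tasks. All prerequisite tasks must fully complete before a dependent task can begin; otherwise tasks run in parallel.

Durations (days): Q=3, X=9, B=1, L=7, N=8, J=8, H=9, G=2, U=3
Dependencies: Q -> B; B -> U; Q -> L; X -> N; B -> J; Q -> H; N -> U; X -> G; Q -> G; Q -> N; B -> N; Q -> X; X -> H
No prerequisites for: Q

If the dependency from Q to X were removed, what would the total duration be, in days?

20

With the dependency in place, Q→X→N→U = 3+9+8+3 = 23 sets the finish at 23 days.
Without Q→X, X's earliest start moves from 3 to 0.
New critical path: X→N→U = 9+8+3 = 20 ⇒ 20 days.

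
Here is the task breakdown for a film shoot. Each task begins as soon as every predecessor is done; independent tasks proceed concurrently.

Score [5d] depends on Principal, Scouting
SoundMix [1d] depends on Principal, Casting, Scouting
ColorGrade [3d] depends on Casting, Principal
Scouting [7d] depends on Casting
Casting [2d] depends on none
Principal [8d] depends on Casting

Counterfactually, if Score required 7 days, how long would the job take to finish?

17

Critical path before the change: Casting→Principal→Score = 2+8+5 = 15 giving 15 days.
Score is on the critical path; changing it to 7 makes that path 17 days.
That remains the longest chain; total 17 days.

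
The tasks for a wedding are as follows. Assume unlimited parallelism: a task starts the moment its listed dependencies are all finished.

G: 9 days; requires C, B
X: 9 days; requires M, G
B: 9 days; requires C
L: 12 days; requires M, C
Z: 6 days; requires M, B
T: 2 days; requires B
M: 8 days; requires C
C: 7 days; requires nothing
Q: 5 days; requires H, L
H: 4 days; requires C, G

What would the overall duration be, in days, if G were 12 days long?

37

Baseline: C→B→G→X = 7+9+9+9 = 34 → 34 days.
G lies on that path, so at 12 days the path becomes 37 days.
The critical path is still C→B→G→X; finish is now 37 days.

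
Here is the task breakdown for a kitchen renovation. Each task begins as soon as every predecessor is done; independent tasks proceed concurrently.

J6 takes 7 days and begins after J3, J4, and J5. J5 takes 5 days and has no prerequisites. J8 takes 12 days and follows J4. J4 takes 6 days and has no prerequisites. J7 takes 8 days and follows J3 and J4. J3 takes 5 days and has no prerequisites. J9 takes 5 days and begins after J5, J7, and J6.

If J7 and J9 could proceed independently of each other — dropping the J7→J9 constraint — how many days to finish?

Before: longest chain J4→J7→J9 = 6+8+5 = 19, finish 19.
Without J7→J9, J9's earliest start moves from 14 to 13.
New critical path: J4→J6→J9 = 6+7+5 = 18 ⇒ 18 days.

18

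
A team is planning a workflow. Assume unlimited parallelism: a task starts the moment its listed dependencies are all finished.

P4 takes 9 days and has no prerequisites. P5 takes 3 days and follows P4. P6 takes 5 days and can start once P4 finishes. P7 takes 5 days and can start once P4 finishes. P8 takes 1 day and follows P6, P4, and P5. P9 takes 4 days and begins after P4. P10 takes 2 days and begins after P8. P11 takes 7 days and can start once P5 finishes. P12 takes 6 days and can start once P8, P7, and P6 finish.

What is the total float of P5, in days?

P4→P6→P8→P12 = 9+5+1+6 = 21 sets the makespan at 21 days.
The longest chain containing P5 totals 19 days.
Slack of P5 = 11 − 9 = 2 days.

2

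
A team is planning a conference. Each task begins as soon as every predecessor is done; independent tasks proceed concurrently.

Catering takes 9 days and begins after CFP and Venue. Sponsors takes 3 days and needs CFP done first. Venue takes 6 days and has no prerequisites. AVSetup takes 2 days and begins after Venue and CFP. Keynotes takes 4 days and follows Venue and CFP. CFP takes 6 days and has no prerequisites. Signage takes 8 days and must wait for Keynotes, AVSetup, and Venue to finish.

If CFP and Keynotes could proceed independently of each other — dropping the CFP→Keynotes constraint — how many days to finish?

With the dependency in place, Venue→Keynotes→Signage = 6+4+8 = 18 sets the finish at 18 days.
Dropping CFP→Keynotes doesn't change Keynotes's earliest start (6); another predecessor still binds.
After: Venue→Keynotes→Signage = 6+4+8 = 18 → 18 days.

18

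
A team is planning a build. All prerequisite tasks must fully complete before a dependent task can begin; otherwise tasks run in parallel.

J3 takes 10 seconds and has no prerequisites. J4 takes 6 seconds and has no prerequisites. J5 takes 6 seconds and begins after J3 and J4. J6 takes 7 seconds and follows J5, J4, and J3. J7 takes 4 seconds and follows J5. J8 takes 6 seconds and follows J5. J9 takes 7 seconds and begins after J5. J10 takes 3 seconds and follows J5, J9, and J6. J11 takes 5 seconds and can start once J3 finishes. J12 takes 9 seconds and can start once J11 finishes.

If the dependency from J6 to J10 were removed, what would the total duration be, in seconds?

26

Before: longest chain J3→J5→J6→J10 = 10+6+7+3 = 26, finish 26.
Dropping J6→J10 doesn't change J10's earliest start (23); another predecessor still binds.
New critical path: J3→J5→J9→J10 = 10+6+7+3 = 26 ⇒ 26 seconds.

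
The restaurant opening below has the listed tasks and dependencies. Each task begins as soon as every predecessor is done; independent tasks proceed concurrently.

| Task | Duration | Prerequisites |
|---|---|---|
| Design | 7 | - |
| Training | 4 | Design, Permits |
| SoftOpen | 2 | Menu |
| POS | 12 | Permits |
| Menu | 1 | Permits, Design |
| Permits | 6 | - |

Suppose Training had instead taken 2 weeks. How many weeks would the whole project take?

18

Critical path before the change: Permits→POS = 6+12 = 18 giving 18 weeks.
The longest path through Training is only 11 weeks, so Training has float 7.
The critical path is still Permits→POS; finish is now 18 weeks.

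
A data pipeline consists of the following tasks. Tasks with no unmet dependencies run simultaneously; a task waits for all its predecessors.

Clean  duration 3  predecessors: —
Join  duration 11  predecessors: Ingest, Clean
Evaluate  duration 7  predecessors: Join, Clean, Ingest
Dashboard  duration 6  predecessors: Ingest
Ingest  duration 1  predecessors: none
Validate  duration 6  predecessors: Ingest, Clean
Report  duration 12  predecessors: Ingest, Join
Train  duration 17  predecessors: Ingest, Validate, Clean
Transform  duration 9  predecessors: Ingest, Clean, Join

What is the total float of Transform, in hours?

Clean→Validate→Train = 3+6+17 = 26 sets the makespan at 26 hours.
The longest chain containing Transform totals 23 hours.
So Transform can slip 26 − 23 = 3 hours.

3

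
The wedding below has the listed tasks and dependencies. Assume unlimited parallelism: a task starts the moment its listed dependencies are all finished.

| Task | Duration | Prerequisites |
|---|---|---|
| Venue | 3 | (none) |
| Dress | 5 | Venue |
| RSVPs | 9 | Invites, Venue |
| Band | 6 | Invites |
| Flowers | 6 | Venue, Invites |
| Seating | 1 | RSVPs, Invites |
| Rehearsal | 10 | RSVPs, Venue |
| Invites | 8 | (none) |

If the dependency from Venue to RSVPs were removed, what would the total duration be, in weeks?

With the dependency in place, Invites→RSVPs→Rehearsal = 8+9+10 = 27 sets the finish at 27 weeks.
Dropping Venue→RSVPs doesn't change RSVPs's earliest start (8); another predecessor still binds.
New critical path: Invites→RSVPs→Rehearsal = 8+9+10 = 27 ⇒ 27 weeks.

27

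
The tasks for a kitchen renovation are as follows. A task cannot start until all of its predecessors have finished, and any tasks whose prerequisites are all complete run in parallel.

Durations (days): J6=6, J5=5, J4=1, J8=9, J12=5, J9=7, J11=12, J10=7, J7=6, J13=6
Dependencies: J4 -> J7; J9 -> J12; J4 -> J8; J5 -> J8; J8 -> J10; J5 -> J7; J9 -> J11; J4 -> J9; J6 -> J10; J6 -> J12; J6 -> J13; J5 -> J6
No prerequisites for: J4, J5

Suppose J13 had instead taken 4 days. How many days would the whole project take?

21

Baseline: J5→J8→J10 = 5+9+7 = 21 → 21 days.
The longest path through J13 is only 17 days, so J13 has float 4.
That remains the longest chain; total 21 days.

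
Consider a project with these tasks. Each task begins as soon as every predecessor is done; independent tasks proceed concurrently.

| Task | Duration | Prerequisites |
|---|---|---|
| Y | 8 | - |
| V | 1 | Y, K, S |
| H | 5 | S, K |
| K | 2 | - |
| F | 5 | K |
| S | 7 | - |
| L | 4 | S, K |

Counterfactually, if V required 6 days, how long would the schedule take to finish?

Critical path before the change: S→H = 7+5 = 12 giving 12 days.
The longest path through V is only 9 days, so V has float 3.
The binding chain switches to Y→V = 8+6 = 14; finish 14 days.

14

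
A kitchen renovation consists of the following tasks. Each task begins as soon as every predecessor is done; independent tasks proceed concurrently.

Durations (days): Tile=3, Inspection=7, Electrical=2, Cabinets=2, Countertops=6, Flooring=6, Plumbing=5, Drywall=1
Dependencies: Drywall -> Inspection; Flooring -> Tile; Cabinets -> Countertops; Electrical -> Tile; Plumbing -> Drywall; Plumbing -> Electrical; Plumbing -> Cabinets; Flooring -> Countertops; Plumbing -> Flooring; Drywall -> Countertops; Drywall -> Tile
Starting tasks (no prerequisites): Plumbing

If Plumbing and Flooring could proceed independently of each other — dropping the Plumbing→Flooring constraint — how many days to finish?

Original critical path: Plumbing→Flooring→Countertops = 5+6+6 = 17 ⇒ 17 days.
Without Plumbing→Flooring, Flooring's earliest start moves from 5 to 0.
After: Plumbing→Drywall→Inspection = 5+1+7 = 13 → 13 days.

13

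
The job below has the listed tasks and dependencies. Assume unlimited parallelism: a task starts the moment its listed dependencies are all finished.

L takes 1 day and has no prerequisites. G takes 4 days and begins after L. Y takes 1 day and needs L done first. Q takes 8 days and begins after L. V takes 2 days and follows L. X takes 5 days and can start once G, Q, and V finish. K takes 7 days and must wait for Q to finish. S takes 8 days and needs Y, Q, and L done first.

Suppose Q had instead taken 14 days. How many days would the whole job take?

23

The binding path is L→Q→S = 1+8+8 = 17; finish at 17 days.
Q lies on that path, so at 14 days the path becomes 23 days.
That remains the longest chain; total 23 days.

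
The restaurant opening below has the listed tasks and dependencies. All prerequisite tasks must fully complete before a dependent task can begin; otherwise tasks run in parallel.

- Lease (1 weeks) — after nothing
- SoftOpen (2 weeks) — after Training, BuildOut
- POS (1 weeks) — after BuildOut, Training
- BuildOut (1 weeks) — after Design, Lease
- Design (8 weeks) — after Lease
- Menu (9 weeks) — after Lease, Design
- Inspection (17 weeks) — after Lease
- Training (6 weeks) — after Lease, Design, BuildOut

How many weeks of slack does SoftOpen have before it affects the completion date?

The longest chain is Lease→Design→BuildOut→Training→SoftOpen = 1+8+1+6+2 = 18; overall finish 18 weeks.
SoftOpen finishes as early as 18 and must finish by 18.
Slack of SoftOpen = 16 − 16 = 0 weeks.

0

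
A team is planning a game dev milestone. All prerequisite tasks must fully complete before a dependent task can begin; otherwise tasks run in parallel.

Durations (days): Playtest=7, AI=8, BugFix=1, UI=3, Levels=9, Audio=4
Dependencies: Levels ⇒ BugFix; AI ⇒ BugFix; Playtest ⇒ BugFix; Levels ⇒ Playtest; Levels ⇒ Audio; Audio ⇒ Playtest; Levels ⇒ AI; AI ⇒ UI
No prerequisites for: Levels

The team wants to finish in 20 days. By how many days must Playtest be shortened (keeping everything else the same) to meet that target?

1

Current finish: 21 days; target: 20.
Playtest is on every critical path, so each day cut from Playtest cuts the finish by one (this holds down to a finish of 20).
Need 21 − 20 = 1 day off Playtest → Playtest becomes 6 days, finish becomes 20.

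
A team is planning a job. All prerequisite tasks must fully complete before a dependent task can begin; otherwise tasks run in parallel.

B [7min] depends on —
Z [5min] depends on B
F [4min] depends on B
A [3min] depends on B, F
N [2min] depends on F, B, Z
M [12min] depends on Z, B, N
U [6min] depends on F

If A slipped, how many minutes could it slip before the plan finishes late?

12

The longest chain is B→Z→N→M = 7+5+2+12 = 26; overall finish 26 minutes.
Longest path through A: 14 minutes (earliest finish 14, latest finish 26).
So A can slip 26 − 14 = 12 minutes.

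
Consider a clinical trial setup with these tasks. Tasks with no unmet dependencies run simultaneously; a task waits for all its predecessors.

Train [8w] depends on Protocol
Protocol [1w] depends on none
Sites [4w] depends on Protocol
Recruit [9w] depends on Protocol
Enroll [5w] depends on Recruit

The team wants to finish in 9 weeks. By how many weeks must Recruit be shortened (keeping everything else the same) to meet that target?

6

Current finish: 15 weeks; target: 9.
Recruit is on every critical path, so each week cut from Recruit cuts the finish by one (this holds down to a finish of 9).
Need 15 − 9 = 6 weeks off Recruit → Recruit becomes 3 weeks, finish becomes 9.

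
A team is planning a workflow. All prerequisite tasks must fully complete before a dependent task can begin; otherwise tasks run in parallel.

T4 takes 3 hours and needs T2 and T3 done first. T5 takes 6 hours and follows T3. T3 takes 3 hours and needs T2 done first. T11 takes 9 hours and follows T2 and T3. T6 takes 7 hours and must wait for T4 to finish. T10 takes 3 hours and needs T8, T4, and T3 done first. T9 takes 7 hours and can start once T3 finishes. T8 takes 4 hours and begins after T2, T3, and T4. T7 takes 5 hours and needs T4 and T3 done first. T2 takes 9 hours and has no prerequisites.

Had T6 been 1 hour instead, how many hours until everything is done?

22

Critical path before the change: T2→T3→T4→T6 = 9+3+3+7 = 22 giving 22 hours.
T6 lies on that path, so at 1 hour the path becomes 16 hours.
The binding chain switches to T2→T3→T4→T8→T10 = 9+3+3+4+3 = 22; finish 22 hours.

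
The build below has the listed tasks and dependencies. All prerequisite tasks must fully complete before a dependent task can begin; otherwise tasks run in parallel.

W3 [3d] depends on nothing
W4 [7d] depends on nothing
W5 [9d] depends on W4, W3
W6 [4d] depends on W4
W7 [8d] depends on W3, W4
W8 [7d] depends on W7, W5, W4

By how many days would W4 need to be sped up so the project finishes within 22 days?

Current finish: 23 days; target: 22.
W4 is on every critical path, so each day cut from W4 cuts the finish by one (this holds down to a finish of 19).
Need 23 − 22 = 1 day off W4 → W4 becomes 6 days, finish becomes 22.

1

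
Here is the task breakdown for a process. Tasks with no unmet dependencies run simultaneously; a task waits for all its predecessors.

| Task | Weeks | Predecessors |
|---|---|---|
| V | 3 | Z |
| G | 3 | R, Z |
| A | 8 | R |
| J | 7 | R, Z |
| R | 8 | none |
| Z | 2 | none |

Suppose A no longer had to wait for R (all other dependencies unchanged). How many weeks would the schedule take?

15

Before: longest chain R→A = 8+8 = 16, finish 16.
Without R→A, A's earliest start moves from 8 to 0.
After: R→J = 8+7 = 15 → 15 weeks.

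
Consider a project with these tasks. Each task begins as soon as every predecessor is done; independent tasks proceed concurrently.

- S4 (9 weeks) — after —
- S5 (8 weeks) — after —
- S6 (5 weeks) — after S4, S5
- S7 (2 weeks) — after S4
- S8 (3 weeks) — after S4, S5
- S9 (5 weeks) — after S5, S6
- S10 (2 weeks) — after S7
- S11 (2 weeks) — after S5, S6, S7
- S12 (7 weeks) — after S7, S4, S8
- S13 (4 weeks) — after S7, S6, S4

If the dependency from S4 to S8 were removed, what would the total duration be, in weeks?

Before: longest chain S4→S6→S9 = 9+5+5 = 19, finish 19.
Without S4→S8, S8's earliest start moves from 9 to 8.
The longest chain is now S4→S6→S9 = 9+5+5 = 19, so the job takes 19 weeks.

19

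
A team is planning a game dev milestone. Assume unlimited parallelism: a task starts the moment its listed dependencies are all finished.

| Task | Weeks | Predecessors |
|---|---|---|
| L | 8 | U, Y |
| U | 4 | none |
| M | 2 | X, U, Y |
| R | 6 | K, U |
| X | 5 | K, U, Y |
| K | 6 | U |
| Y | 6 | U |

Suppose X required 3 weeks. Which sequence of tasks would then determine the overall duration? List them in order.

Baseline: U→Y→L = 4+6+8 = 18 → 18 weeks.
X is off the critical path — its longest chain is 17 weeks, giving 1 of slack.
No other chain overtakes it, so the finish is 18 weeks.

U, Y, L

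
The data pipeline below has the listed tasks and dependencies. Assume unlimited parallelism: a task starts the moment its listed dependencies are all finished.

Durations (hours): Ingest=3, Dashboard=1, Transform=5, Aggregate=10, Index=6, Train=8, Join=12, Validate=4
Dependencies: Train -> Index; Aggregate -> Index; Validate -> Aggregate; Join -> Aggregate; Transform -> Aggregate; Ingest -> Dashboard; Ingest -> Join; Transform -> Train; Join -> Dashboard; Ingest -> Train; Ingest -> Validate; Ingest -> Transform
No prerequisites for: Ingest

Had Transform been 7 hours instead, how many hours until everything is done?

Baseline: Ingest→Join→Aggregate→Index = 3+12+10+6 = 31 → 31 hours.
Transform is off the critical path — its longest chain is 24 hours, giving 7 of slack.
The critical path is still Ingest→Join→Aggregate→Index; finish is now 31 hours.

31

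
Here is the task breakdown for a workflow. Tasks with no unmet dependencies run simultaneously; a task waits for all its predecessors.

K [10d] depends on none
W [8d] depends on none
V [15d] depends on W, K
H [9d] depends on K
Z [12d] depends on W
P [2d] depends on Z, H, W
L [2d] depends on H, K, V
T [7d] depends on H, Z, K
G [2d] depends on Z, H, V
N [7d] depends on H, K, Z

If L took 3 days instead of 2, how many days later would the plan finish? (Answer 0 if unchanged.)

1

Actual critical path: K→V→L = 10+15+2 = 27 ⇒ 27 days.
L lies on that path, so at 3 days the path becomes 28 days.
No other chain overtakes it, so the finish is 28 days.
Change in finish: 28 − 27 = +1 days.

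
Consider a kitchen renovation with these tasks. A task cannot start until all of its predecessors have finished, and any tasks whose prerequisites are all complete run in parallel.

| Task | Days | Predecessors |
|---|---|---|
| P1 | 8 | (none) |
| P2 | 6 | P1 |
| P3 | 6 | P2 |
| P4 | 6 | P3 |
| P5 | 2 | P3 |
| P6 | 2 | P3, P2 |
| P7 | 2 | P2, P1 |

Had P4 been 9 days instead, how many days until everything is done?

29

Baseline: P1→P2→P3→P4 = 8+6+6+6 = 26 → 26 days.
P4 is on the critical path; changing it to 9 makes that path 29 days.
The critical path is still P1→P2→P3→P4; finish is now 29 days.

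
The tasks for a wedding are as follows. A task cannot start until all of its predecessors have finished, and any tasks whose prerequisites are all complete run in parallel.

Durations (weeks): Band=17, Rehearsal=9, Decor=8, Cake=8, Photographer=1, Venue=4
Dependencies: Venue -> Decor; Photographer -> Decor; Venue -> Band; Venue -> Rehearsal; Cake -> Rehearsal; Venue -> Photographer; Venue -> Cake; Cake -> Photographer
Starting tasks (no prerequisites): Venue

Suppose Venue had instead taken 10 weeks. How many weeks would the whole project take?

27

Actual critical path: Venue→Cake→Photographer→Decor = 4+8+1+8 = 21 ⇒ 21 weeks.
Since Venue is critical, the +6 change carries straight to that chain (now 27 weeks).
That remains the longest chain; total 27 weeks.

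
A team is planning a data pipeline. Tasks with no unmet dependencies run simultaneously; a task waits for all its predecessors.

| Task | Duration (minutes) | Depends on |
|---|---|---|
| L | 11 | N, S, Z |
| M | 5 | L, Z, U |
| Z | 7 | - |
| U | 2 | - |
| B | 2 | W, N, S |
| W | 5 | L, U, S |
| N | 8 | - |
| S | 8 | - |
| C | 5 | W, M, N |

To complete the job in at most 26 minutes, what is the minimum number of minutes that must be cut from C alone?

Current finish: 29 minutes; target: 26.
C is on every critical path, so each minute cut from C cuts the finish by one (this holds down to a finish of 26).
Need 29 − 26 = 3 minutes off C → C becomes 2 minutes, finish becomes 26.

3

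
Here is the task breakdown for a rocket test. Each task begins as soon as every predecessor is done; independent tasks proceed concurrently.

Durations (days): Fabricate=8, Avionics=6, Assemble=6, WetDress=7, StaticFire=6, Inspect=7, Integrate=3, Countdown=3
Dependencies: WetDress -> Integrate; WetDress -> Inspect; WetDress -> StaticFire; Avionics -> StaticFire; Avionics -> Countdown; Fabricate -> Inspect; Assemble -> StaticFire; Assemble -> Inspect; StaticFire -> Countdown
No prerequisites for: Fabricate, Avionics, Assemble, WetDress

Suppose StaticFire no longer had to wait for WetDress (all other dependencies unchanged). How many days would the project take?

15

Before: longest chain WetDress→StaticFire→Countdown = 7+6+3 = 16, finish 16.
Without WetDress→StaticFire, StaticFire's earliest start moves from 7 to 6.
After: Fabricate→Inspect = 8+7 = 15 → 15 days.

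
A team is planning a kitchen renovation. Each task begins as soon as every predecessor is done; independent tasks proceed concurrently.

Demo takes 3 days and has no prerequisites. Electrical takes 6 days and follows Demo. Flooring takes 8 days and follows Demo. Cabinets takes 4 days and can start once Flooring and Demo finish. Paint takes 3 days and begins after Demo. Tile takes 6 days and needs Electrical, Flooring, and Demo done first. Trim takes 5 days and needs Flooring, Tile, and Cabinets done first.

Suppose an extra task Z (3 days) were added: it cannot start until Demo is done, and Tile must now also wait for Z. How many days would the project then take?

Originally the project takes 22 days.
With Z inserted, Tile now waits for max(Electrical, Flooring, Demo, Z).
New critical path: Demo→Flooring→Tile→Trim = 3+8+6+5 = 22 ⇒ 22 days.

22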